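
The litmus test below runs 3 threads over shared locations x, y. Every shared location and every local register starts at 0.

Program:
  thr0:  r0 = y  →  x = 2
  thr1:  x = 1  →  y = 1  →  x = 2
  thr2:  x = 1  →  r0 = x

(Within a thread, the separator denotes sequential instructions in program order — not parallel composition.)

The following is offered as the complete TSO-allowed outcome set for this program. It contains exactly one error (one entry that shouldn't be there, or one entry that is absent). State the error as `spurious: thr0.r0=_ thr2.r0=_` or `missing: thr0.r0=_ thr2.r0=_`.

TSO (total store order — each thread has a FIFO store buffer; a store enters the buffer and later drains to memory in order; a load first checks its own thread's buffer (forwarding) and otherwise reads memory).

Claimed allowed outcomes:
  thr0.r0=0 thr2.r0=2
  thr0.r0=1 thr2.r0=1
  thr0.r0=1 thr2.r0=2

outcome vector order: (thr0.r0,thr2.r0)
under TSO → <0 1>, <0 2>, <1 1>, <1 2>
TSO∖claimed = {<0 1>}

missing: thr0.r0=0 thr2.r0=1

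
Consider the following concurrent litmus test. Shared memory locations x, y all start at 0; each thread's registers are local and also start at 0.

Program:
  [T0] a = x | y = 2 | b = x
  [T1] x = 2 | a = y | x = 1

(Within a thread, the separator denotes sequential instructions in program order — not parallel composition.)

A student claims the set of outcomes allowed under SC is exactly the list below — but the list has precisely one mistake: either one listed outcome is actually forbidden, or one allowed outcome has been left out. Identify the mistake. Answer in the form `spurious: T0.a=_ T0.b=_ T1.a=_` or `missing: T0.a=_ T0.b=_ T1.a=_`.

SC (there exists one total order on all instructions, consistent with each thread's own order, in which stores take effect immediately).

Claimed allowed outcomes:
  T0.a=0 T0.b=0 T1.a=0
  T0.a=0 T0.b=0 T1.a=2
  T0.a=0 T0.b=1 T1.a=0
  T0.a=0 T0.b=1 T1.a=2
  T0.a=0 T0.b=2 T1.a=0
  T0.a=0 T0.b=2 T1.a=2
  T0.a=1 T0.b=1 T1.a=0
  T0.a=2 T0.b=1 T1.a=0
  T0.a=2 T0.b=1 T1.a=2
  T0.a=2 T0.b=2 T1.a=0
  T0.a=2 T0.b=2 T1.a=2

outcome vector order: (T0.a,T0.b,T1.a)
SC (10): (0,0,2), (0,1,0), (0,1,2), (0,2,0), (0,2,2), (1,1,0), (2,1,0), (2,1,2), (2,2,0), (2,2,2)
claimed∖SC = {(0,0,0)}

spurious: T0.a=0 T0.b=0 T1.a=0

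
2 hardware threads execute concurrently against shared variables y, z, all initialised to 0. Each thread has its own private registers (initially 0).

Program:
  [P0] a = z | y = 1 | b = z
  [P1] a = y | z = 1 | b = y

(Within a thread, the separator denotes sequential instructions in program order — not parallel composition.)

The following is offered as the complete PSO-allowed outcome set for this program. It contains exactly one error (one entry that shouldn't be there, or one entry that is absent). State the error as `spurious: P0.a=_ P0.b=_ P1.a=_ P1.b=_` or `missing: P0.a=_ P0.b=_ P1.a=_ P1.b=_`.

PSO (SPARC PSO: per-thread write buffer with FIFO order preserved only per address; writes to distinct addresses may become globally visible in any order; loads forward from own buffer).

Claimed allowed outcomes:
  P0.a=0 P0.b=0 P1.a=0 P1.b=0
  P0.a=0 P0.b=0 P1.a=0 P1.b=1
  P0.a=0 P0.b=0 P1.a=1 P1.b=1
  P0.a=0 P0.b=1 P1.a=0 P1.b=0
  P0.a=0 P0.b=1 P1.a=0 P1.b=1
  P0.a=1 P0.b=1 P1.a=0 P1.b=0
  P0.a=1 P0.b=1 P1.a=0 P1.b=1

missing: P0.a=0 P0.b=1 P1.a=1 P1.b=1

outcome vector order: (P0.a,P0.b,P1.a,P1.b)
PSO (8): (0,0,0,0); (0,0,0,1); (0,0,1,1); (0,1,0,0); (0,1,0,1); (0,1,1,1); (1,1,0,0); (1,1,0,1)
PSO∖claimed = {(0,1,1,1)}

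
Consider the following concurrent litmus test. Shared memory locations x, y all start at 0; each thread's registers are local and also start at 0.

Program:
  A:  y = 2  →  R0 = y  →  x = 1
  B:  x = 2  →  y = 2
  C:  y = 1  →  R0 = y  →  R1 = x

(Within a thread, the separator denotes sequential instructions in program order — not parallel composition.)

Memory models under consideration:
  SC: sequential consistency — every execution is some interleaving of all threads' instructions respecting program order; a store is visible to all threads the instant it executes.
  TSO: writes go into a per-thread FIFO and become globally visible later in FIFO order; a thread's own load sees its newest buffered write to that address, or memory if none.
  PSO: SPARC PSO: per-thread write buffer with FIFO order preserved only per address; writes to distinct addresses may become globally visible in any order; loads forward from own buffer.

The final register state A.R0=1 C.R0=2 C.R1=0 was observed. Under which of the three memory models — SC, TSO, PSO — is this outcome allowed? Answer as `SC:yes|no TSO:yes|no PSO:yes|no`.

outcome vector order: (A.R0,C.R0,C.R1)
SC (11): 1/1/0, 1/1/1, 1/1/2, 1/2/1, 1/2/2, 2/1/0, 2/1/1, 2/1/2, 2/2/0, 2/2/1, 2/2/2
TSO (11): 1/1/0, 1/1/1, 1/1/2, 1/2/1, 1/2/2, 2/1/0, 2/1/1, 2/1/2, 2/2/0, 2/2/1, 2/2/2
PSO (12): 1/1/0, 1/1/1, 1/1/2, 1/2/0, 1/2/1, 1/2/2, 2/1/0, 2/1/1, 2/1/2, 2/2/0, 2/2/1, 2/2/2
target 1/2/0 ∈ {PSO}

SC:no TSO:no PSO:yes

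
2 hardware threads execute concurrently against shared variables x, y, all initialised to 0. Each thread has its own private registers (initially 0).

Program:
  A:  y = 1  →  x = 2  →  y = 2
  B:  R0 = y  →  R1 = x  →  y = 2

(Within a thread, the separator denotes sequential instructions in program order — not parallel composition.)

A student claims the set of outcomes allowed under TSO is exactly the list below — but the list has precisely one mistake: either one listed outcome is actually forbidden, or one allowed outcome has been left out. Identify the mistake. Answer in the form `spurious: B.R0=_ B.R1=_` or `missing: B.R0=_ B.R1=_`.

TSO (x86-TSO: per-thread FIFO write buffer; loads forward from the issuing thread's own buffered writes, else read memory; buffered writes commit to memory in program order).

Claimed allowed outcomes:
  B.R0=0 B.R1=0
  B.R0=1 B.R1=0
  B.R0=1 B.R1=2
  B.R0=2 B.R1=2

missing: B.R0=0 B.R1=2

outcome vector order: (B.R0,B.R1)
[TSO] allowed = {00 02 10 12 22}
TSO∖claimed = {02}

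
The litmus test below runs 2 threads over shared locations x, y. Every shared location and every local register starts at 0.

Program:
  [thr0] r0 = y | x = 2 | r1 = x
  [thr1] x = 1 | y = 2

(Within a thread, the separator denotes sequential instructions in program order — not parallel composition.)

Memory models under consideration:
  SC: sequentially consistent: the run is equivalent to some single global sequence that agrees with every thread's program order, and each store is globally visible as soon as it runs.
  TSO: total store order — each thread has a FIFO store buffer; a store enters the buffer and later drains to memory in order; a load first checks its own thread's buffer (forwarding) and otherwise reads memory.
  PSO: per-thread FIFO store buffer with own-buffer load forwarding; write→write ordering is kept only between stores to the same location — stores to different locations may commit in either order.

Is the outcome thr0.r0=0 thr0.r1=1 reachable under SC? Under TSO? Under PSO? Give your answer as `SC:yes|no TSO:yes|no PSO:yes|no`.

SC:yes TSO:yes PSO:yes

outcome vector order: (thr0.r0,thr0.r1)
SC: 3 outcomes — {01, 02, 22}
TSO: 3 outcomes — {01, 02, 22}
PSO: 4 outcomes — {01, 02, 21, 22}
target 01 ∈ {SC,TSO,PSO}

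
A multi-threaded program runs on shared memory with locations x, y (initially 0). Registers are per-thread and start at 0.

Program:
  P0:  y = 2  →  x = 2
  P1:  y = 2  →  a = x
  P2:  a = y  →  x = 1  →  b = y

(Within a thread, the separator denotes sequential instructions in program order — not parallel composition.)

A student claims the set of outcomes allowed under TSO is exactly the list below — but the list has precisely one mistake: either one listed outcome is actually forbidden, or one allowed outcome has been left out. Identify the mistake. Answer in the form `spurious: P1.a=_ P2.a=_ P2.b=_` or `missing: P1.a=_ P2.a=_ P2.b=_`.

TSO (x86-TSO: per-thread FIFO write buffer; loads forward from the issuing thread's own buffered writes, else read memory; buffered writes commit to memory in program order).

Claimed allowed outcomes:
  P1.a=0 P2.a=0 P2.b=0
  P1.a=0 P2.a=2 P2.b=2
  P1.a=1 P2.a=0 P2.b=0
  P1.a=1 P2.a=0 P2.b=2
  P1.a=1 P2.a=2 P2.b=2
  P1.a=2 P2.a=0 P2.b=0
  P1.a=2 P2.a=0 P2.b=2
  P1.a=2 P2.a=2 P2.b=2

missing: P1.a=0 P2.a=0 P2.b=2

outcome vector order: (P1.a,P2.a,P2.b)
under TSO → <0 0 0> <0 0 2> <0 2 2> <1 0 0> <1 0 2> <1 2 2> <2 0 0> <2 0 2> <2 2 2>
TSO∖claimed = {<0 0 2>}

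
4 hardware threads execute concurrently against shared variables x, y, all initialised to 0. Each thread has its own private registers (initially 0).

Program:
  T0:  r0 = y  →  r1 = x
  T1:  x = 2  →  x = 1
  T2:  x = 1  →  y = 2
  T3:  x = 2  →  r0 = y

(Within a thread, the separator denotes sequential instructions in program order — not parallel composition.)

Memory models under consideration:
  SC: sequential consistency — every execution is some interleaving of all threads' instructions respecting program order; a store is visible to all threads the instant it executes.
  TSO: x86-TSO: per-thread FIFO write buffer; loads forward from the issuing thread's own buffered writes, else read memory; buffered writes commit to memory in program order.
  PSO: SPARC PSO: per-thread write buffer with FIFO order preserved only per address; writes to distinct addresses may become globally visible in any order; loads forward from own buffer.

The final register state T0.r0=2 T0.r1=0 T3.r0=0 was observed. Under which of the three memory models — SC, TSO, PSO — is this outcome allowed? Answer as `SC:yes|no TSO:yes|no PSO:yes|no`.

SC:no TSO:no PSO:yes

outcome vector order: (T0.r0,T0.r1,T3.r0)
SC (10): <0 0 0> <0 0 2> <0 1 0> <0 1 2> <0 2 0> <0 2 2> <2 1 0> <2 1 2> <2 2 0> <2 2 2>
TSO (10): <0 0 0> <0 0 2> <0 1 0> <0 1 2> <0 2 0> <0 2 2> <2 1 0> <2 1 2> <2 2 0> <2 2 2>
PSO (12): <0 0 0> <0 0 2> <0 1 0> <0 1 2> <0 2 0> <0 2 2> <2 0 0> <2 0 2> <2 1 0> <2 1 2> <2 2 0> <2 2 2>
target <2 0 0> ∈ {PSO}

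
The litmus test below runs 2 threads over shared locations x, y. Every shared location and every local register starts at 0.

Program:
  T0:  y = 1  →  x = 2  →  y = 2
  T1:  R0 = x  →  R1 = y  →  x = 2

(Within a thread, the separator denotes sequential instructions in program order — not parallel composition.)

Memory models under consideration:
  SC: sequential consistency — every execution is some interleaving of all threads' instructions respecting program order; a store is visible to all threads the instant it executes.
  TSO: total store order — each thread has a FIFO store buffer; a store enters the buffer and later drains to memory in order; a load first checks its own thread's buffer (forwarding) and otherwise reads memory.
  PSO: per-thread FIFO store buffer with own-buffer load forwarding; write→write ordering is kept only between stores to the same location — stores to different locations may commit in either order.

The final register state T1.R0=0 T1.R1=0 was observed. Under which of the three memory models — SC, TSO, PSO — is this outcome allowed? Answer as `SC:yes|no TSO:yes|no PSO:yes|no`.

SC:yes TSO:yes PSO:yes

outcome vector order: (T1.R0,T1.R1)
SC: 5 outcomes — {0/0 0/1 0/2 2/1 2/2}
TSO: 5 outcomes — {0/0 0/1 0/2 2/1 2/2}
PSO: 6 outcomes — {0/0 0/1 0/2 2/0 2/1 2/2}
target 0/0 ∈ {SC,TSO,PSO}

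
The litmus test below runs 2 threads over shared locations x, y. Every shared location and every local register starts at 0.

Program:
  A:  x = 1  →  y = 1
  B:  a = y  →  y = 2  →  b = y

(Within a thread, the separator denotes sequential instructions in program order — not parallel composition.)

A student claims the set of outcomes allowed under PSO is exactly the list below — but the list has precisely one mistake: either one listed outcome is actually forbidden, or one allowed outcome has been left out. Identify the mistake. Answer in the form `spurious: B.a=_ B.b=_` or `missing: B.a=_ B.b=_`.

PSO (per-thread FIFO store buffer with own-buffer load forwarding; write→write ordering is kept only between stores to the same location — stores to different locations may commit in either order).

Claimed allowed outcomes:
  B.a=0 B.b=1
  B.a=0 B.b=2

outcome vector order: (B.a,B.b)
PSO (3): 01; 02; 12
PSO∖claimed = {12}

missing: B.a=1 B.b=2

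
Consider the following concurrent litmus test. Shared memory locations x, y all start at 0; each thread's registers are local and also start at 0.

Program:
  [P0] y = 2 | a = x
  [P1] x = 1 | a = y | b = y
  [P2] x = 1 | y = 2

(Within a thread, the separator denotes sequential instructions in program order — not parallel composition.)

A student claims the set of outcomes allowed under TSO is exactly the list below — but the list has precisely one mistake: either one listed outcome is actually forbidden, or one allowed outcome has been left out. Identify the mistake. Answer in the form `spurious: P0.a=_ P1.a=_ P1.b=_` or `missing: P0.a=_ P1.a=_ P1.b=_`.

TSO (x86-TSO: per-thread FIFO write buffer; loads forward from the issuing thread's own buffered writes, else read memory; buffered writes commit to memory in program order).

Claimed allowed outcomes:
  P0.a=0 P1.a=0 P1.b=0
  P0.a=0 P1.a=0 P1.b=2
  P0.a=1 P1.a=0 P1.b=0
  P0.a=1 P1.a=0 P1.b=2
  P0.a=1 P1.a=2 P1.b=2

missing: P0.a=0 P1.a=2 P1.b=2

outcome vector order: (P0.a,P1.a,P1.b)
[TSO] allowed = {0/0/0; 0/0/2; 0/2/2; 1/0/0; 1/0/2; 1/2/2}
TSO∖claimed = {0/2/2}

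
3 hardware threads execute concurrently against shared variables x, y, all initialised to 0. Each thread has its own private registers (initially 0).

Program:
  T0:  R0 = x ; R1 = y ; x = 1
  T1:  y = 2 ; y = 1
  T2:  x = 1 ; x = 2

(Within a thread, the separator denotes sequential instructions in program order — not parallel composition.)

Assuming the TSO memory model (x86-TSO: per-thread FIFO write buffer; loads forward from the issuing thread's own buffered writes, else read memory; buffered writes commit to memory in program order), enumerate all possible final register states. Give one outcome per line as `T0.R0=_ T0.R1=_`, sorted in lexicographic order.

T0.R0=0 T0.R1=0
T0.R0=0 T0.R1=1
T0.R0=0 T0.R1=2
T0.R0=1 T0.R1=0
T0.R0=1 T0.R1=1
T0.R0=1 T0.R1=2
T0.R0=2 T0.R1=0
T0.R0=2 T0.R1=1
T0.R0=2 T0.R1=2

outcome vector order: (T0.R0,T0.R1)
|TSO outcomes| = 9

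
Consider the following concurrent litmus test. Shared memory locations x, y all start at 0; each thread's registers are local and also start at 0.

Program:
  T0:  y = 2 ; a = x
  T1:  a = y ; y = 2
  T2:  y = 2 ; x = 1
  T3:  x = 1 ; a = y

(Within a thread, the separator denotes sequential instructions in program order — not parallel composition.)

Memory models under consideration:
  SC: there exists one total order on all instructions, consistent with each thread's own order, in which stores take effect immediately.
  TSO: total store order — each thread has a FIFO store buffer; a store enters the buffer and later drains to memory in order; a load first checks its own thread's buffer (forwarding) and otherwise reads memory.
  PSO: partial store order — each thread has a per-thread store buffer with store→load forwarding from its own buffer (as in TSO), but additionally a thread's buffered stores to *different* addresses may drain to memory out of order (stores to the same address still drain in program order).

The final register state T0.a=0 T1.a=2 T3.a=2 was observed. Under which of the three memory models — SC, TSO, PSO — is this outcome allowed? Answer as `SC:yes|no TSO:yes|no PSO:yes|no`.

SC:yes TSO:yes PSO:yes

outcome vector order: (T0.a,T1.a,T3.a)
SC: 6 outcomes — {<0 0 2>, <0 2 2>, <1 0 0>, <1 0 2>, <1 2 0>, <1 2 2>}
TSO: 8 outcomes — {<0 0 0>, <0 0 2>, <0 2 0>, <0 2 2>, <1 0 0>, <1 0 2>, <1 2 0>, <1 2 2>}
PSO: 8 outcomes — {<0 0 0>, <0 0 2>, <0 2 0>, <0 2 2>, <1 0 0>, <1 0 2>, <1 2 0>, <1 2 2>}
target <0 2 2> ∈ {SC,TSO,PSO}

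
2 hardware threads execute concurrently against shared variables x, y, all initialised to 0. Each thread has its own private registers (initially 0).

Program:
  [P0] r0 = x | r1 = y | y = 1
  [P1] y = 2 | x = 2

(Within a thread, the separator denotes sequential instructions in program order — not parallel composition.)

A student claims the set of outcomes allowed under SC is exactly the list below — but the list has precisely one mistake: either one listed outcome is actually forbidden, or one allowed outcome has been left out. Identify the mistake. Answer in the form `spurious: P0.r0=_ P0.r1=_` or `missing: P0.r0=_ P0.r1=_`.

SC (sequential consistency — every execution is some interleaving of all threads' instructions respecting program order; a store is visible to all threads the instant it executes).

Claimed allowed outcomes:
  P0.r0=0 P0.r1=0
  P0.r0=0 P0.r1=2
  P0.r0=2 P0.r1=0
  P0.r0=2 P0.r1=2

spurious: P0.r0=2 P0.r1=0

outcome vector order: (P0.r0,P0.r1)
SC: 3 outcomes — {00, 02, 22}
claimed∖SC = {20}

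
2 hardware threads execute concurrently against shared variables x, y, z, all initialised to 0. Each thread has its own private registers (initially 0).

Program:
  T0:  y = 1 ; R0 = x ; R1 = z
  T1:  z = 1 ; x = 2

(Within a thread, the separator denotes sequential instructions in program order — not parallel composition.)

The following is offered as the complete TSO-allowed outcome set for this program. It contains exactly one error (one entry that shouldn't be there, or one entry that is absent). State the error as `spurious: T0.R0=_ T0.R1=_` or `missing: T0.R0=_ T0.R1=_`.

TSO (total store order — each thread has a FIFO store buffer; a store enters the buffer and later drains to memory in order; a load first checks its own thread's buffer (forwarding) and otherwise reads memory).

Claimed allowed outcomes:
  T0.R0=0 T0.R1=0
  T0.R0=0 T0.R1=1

outcome vector order: (T0.R0,T0.R1)
under TSO → 0/0 0/1 2/1
TSO∖claimed = {2/1}

missing: T0.R0=2 T0.R1=1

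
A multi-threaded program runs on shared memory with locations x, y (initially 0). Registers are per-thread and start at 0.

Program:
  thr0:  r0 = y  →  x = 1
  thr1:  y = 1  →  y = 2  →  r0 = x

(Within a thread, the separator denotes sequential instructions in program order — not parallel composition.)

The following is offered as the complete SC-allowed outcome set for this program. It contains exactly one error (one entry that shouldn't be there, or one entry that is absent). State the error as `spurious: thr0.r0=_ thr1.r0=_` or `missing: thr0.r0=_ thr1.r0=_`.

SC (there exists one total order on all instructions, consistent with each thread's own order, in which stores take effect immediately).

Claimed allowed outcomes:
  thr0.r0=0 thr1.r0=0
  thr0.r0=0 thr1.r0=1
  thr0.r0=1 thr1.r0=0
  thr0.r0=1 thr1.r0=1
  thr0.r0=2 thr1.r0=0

outcome vector order: (thr0.r0,thr1.r0)
SC (6): <0 0> <0 1> <1 0> <1 1> <2 0> <2 1>
SC∖claimed = {<2 1>}

missing: thr0.r0=2 thr1.r0=1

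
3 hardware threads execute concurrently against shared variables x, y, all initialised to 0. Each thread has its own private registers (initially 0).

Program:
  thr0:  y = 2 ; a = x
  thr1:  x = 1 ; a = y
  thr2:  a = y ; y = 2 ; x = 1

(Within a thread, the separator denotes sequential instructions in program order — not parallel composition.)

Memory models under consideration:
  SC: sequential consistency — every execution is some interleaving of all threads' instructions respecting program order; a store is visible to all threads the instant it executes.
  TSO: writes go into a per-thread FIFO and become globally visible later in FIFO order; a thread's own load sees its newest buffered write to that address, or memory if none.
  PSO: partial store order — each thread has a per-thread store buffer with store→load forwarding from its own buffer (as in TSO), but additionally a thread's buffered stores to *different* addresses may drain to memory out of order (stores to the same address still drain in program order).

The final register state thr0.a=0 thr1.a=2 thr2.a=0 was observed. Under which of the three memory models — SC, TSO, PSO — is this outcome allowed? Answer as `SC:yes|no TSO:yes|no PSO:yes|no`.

SC:yes TSO:yes PSO:yes

outcome vector order: (thr0.a,thr1.a,thr2.a)
[SC] allowed = {<0 2 0>; <0 2 2>; <1 0 0>; <1 0 2>; <1 2 0>; <1 2 2>}
[TSO] allowed = {<0 0 0>; <0 0 2>; <0 2 0>; <0 2 2>; <1 0 0>; <1 0 2>; <1 2 0>; <1 2 2>}
[PSO] allowed = {<0 0 0>; <0 0 2>; <0 2 0>; <0 2 2>; <1 0 0>; <1 0 2>; <1 2 0>; <1 2 2>}
target <0 2 0> ∈ {SC,TSO,PSO}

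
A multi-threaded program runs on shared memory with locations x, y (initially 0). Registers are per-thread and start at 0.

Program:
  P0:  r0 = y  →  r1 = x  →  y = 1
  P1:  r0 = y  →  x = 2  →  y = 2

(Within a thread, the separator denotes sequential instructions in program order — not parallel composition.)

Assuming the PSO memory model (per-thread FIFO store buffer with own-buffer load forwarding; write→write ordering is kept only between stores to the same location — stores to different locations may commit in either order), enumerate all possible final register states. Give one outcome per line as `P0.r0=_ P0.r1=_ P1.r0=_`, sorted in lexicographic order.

outcome vector order: (P0.r0,P0.r1,P1.r0)
|PSO outcomes| = 5

P0.r0=0 P0.r1=0 P1.r0=0
P0.r0=0 P0.r1=0 P1.r0=1
P0.r0=0 P0.r1=2 P1.r0=0
P0.r0=2 P0.r1=0 P1.r0=0
P0.r0=2 P0.r1=2 P1.r0=0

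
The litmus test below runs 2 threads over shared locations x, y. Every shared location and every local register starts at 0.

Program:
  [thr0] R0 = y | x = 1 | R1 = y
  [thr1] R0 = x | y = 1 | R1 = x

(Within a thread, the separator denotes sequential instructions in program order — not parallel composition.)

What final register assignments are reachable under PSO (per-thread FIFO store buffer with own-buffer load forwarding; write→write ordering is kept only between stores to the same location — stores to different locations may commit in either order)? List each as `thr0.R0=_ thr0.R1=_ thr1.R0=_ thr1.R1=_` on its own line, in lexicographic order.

outcome vector order: (thr0.R0,thr0.R1,thr1.R0,thr1.R1)
|PSO outcomes| = 8

thr0.R0=0 thr0.R1=0 thr1.R0=0 thr1.R1=0
thr0.R0=0 thr0.R1=0 thr1.R0=0 thr1.R1=1
thr0.R0=0 thr0.R1=0 thr1.R0=1 thr1.R1=1
thr0.R0=0 thr0.R1=1 thr1.R0=0 thr1.R1=0
thr0.R0=0 thr0.R1=1 thr1.R0=0 thr1.R1=1
thr0.R0=0 thr0.R1=1 thr1.R0=1 thr1.R1=1
thr0.R0=1 thr0.R1=1 thr1.R0=0 thr1.R1=0
thr0.R0=1 thr0.R1=1 thr1.R0=0 thr1.R1=1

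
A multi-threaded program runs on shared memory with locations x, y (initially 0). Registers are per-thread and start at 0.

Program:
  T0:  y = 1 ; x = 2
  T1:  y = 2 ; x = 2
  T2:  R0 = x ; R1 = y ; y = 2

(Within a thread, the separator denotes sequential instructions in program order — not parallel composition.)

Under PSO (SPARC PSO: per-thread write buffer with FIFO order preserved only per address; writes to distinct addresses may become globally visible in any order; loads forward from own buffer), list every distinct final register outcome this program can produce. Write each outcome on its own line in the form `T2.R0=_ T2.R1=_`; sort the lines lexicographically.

T2.R0=0 T2.R1=0
T2.R0=0 T2.R1=1
T2.R0=0 T2.R1=2
T2.R0=2 T2.R1=0
T2.R0=2 T2.R1=1
T2.R0=2 T2.R1=2

outcome vector order: (T2.R0,T2.R1)
|PSO outcomes| = 6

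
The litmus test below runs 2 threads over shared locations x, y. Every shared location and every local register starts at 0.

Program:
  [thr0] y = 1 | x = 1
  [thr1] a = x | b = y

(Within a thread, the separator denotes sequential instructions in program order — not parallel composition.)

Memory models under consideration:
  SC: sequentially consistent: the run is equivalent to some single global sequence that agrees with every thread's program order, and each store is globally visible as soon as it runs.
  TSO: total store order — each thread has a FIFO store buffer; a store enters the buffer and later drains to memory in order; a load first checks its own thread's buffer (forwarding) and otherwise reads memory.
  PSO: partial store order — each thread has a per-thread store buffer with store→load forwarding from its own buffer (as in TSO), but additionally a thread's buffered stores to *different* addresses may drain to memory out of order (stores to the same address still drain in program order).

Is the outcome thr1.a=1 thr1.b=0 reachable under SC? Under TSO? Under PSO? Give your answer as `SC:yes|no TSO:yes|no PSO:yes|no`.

SC:no TSO:no PSO:yes

outcome vector order: (thr1.a,thr1.b)
under SC → 0/0; 0/1; 1/1
under TSO → 0/0; 0/1; 1/1
under PSO → 0/0; 0/1; 1/0; 1/1
target 1/0 ∈ {PSO}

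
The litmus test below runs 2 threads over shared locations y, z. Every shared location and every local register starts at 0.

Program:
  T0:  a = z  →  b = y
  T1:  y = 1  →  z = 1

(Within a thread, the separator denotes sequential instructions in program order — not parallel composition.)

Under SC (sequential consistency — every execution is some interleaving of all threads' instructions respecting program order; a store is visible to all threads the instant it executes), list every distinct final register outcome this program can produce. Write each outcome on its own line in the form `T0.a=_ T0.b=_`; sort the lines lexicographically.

outcome vector order: (T0.a,T0.b)
|SC outcomes| = 3

T0.a=0 T0.b=0
T0.a=0 T0.b=1
T0.a=1 T0.b=1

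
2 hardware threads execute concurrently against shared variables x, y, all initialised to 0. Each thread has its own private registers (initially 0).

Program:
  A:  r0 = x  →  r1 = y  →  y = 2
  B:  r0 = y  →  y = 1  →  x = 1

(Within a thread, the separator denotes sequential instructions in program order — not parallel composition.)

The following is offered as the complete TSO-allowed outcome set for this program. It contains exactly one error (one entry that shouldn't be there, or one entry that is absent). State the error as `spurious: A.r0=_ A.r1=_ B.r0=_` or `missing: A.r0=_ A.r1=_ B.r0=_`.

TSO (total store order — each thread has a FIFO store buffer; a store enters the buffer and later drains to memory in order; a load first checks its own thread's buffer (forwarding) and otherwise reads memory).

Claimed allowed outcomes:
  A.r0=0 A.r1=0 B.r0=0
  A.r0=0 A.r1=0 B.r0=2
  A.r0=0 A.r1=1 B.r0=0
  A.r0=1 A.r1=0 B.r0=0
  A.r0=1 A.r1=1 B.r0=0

outcome vector order: (A.r0,A.r1,B.r0)
TSO: 4 outcomes — {000; 002; 010; 110}
claimed∖TSO = {100}

spurious: A.r0=1 A.r1=0 B.r0=0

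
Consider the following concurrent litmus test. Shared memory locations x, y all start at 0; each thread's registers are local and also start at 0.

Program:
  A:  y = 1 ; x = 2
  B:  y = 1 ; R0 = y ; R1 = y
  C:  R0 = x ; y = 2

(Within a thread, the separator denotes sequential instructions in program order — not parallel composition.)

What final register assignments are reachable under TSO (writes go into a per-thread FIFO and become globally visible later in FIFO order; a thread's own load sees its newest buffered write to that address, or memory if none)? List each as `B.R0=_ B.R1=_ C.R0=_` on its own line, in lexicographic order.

outcome vector order: (B.R0,B.R1,C.R0)
|TSO outcomes| = 7

B.R0=1 B.R1=1 C.R0=0
B.R0=1 B.R1=1 C.R0=2
B.R0=1 B.R1=2 C.R0=0
B.R0=1 B.R1=2 C.R0=2
B.R0=2 B.R1=1 C.R0=0
B.R0=2 B.R1=2 C.R0=0
B.R0=2 B.R1=2 C.R0=2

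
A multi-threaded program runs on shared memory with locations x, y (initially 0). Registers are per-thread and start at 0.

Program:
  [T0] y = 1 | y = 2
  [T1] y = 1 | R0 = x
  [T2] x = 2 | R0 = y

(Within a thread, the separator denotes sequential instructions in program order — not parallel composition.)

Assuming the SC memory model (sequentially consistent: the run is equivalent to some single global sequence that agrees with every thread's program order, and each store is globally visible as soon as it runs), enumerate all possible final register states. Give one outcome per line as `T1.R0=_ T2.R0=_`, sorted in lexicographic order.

T1.R0=0 T2.R0=1
T1.R0=0 T2.R0=2
T1.R0=2 T2.R0=0
T1.R0=2 T2.R0=1
T1.R0=2 T2.R0=2

outcome vector order: (T1.R0,T2.R0)
|SC outcomes| = 5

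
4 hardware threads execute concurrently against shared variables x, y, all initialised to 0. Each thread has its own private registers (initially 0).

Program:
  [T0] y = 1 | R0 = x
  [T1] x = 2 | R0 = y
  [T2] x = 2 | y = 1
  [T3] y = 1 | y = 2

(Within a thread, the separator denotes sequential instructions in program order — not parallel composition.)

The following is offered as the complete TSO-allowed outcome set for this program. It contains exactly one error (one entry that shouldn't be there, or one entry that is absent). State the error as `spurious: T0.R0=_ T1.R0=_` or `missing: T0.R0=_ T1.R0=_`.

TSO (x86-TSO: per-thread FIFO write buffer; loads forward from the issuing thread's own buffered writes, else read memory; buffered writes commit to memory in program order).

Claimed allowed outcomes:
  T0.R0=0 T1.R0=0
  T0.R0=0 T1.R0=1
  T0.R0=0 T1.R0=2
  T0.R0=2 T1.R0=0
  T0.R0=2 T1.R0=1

missing: T0.R0=2 T1.R0=2

outcome vector order: (T0.R0,T1.R0)
under TSO → <0 0> <0 1> <0 2> <2 0> <2 1> <2 2>
TSO∖claimed = {<2 2>}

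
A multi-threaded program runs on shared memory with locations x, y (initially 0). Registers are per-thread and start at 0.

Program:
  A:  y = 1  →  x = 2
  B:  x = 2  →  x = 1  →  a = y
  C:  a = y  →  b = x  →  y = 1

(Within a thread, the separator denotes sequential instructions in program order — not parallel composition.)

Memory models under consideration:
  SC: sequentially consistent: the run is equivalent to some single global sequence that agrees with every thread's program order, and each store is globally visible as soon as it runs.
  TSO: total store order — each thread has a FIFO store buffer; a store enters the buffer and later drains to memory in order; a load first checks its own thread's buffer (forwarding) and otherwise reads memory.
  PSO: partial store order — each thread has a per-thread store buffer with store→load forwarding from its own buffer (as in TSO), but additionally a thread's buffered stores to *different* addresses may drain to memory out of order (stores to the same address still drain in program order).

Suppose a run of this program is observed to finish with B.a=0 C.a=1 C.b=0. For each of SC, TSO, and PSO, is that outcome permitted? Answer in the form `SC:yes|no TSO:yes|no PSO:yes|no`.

outcome vector order: (B.a,C.a,C.b)
under SC → (0,0,0), (0,0,1), (0,0,2), (0,1,1), (0,1,2), (1,0,0), (1,0,1), (1,0,2), (1,1,0), (1,1,1), (1,1,2)
under TSO → (0,0,0), (0,0,1), (0,0,2), (0,1,0), (0,1,1), (0,1,2), (1,0,0), (1,0,1), (1,0,2), (1,1,0), (1,1,1), (1,1,2)
under PSO → (0,0,0), (0,0,1), (0,0,2), (0,1,0), (0,1,1), (0,1,2), (1,0,0), (1,0,1), (1,0,2), (1,1,0), (1,1,1), (1,1,2)
target (0,1,0) ∈ {TSO,PSO}

SC:no TSO:yes PSO:yes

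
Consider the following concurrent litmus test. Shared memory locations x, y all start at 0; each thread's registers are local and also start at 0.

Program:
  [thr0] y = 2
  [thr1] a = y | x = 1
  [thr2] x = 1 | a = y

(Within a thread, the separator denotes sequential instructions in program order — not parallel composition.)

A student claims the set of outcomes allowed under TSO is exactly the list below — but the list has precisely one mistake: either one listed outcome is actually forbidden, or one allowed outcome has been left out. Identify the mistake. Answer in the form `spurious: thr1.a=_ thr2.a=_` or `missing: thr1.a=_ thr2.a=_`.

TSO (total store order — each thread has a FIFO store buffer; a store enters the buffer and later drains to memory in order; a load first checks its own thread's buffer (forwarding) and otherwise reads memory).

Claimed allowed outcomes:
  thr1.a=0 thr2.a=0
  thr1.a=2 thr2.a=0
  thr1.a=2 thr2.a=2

missing: thr1.a=0 thr2.a=2

outcome vector order: (thr1.a,thr2.a)
under TSO → (0,0), (0,2), (2,0), (2,2)
TSO∖claimed = {(0,2)}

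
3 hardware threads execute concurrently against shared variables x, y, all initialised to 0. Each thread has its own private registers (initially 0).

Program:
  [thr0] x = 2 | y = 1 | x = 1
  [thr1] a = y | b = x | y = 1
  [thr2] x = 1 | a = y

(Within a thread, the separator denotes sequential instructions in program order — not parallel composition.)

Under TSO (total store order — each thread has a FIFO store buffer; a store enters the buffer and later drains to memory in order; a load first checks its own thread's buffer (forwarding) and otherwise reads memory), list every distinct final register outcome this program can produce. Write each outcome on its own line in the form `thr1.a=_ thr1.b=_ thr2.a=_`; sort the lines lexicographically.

outcome vector order: (thr1.a,thr1.b,thr2.a)
|TSO outcomes| = 10

thr1.a=0 thr1.b=0 thr2.a=0
thr1.a=0 thr1.b=0 thr2.a=1
thr1.a=0 thr1.b=1 thr2.a=0
thr1.a=0 thr1.b=1 thr2.a=1
thr1.a=0 thr1.b=2 thr2.a=0
thr1.a=0 thr1.b=2 thr2.a=1
thr1.a=1 thr1.b=1 thr2.a=0
thr1.a=1 thr1.b=1 thr2.a=1
thr1.a=1 thr1.b=2 thr2.a=0
thr1.a=1 thr1.b=2 thr2.a=1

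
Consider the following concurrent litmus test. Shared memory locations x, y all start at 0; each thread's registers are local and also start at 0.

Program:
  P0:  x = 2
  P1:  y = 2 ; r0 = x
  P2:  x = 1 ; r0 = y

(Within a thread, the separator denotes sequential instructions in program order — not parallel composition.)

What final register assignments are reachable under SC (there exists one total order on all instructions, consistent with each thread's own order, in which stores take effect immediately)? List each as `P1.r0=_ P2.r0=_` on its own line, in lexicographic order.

outcome vector order: (P1.r0,P2.r0)
|SC outcomes| = 5

P1.r0=0 P2.r0=2
P1.r0=1 P2.r0=0
P1.r0=1 P2.r0=2
P1.r0=2 P2.r0=0
P1.r0=2 P2.r0=2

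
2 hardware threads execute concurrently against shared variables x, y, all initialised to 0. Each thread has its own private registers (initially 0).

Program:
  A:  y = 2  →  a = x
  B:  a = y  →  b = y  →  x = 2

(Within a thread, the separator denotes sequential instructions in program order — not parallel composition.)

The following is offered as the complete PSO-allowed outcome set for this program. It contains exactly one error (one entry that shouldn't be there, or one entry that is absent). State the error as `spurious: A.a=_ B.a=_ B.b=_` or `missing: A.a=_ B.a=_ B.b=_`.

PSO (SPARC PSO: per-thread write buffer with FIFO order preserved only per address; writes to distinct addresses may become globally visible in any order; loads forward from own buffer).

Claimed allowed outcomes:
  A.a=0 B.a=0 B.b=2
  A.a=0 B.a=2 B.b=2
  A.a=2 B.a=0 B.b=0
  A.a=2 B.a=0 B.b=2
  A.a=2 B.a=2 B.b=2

missing: A.a=0 B.a=0 B.b=0

outcome vector order: (A.a,B.a,B.b)
PSO (6): <0 0 0> <0 0 2> <0 2 2> <2 0 0> <2 0 2> <2 2 2>
PSO∖claimed = {<0 0 0>}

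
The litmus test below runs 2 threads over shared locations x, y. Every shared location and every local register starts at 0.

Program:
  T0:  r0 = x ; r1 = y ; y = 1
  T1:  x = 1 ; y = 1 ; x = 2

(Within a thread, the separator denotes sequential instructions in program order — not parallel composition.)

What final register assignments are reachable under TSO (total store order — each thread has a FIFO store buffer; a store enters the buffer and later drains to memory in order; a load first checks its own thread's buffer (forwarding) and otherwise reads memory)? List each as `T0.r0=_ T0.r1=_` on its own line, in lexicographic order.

outcome vector order: (T0.r0,T0.r1)
|TSO outcomes| = 5

T0.r0=0 T0.r1=0
T0.r0=0 T0.r1=1
T0.r0=1 T0.r1=0
T0.r0=1 T0.r1=1
T0.r0=2 T0.r1=1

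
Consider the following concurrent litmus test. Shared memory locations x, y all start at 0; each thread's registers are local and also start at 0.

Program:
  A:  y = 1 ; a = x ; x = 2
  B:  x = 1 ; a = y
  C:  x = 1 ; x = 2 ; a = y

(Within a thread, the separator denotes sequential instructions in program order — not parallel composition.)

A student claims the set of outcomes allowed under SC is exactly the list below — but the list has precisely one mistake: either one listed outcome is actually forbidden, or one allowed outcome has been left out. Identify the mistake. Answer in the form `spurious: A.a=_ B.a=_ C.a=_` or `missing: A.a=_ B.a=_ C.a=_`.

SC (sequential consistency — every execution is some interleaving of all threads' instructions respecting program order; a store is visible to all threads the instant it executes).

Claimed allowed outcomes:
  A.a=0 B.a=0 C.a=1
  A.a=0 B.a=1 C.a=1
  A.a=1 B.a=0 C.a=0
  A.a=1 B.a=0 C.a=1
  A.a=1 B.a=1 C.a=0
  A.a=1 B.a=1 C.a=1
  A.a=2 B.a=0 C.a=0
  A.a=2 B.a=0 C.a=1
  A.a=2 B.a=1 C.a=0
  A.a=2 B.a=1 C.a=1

spurious: A.a=0 B.a=0 C.a=1

outcome vector order: (A.a,B.a,C.a)
under SC → 0/1/1 1/0/0 1/0/1 1/1/0 1/1/1 2/0/0 2/0/1 2/1/0 2/1/1
claimed∖SC = {0/0/1}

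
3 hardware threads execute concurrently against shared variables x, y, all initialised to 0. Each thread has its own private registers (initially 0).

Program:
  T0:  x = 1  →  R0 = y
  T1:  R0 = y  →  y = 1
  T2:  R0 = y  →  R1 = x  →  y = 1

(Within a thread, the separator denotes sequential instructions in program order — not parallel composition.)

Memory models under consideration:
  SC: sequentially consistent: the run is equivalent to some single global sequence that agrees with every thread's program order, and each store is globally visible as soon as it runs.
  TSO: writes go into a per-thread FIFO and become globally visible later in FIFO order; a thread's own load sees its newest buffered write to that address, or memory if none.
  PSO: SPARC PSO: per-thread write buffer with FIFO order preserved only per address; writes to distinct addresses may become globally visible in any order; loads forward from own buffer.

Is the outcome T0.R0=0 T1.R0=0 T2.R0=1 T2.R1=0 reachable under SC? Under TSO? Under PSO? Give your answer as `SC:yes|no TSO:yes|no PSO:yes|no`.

outcome vector order: (T0.R0,T1.R0,T2.R0,T2.R1)
SC: 11 outcomes — {(0,0,0,0); (0,0,0,1); (0,0,1,1); (0,1,0,0); (0,1,0,1); (1,0,0,0); (1,0,0,1); (1,0,1,0); (1,0,1,1); (1,1,0,0); (1,1,0,1)}
TSO: 12 outcomes — {(0,0,0,0); (0,0,0,1); (0,0,1,0); (0,0,1,1); (0,1,0,0); (0,1,0,1); (1,0,0,0); (1,0,0,1); (1,0,1,0); (1,0,1,1); (1,1,0,0); (1,1,0,1)}
PSO: 12 outcomes — {(0,0,0,0); (0,0,0,1); (0,0,1,0); (0,0,1,1); (0,1,0,0); (0,1,0,1); (1,0,0,0); (1,0,0,1); (1,0,1,0); (1,0,1,1); (1,1,0,0); (1,1,0,1)}
target (0,0,1,0) ∈ {TSO,PSO}

SC:no TSO:yes PSO:yes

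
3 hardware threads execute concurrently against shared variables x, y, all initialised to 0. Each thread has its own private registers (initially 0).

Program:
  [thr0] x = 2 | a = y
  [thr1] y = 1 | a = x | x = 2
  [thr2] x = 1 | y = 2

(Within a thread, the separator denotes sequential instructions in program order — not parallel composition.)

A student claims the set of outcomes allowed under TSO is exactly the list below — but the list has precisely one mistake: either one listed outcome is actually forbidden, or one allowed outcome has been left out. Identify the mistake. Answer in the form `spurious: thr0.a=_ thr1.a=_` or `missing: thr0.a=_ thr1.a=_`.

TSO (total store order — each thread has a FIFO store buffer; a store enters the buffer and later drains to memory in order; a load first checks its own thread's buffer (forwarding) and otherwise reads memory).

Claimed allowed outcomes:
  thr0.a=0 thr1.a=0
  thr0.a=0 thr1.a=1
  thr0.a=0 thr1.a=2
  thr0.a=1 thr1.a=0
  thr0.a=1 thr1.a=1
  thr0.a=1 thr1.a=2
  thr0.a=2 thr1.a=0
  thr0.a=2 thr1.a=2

missing: thr0.a=2 thr1.a=1

outcome vector order: (thr0.a,thr1.a)
TSO: 9 outcomes — {<0 0>, <0 1>, <0 2>, <1 0>, <1 1>, <1 2>, <2 0>, <2 1>, <2 2>}
TSO∖claimed = {<2 1>}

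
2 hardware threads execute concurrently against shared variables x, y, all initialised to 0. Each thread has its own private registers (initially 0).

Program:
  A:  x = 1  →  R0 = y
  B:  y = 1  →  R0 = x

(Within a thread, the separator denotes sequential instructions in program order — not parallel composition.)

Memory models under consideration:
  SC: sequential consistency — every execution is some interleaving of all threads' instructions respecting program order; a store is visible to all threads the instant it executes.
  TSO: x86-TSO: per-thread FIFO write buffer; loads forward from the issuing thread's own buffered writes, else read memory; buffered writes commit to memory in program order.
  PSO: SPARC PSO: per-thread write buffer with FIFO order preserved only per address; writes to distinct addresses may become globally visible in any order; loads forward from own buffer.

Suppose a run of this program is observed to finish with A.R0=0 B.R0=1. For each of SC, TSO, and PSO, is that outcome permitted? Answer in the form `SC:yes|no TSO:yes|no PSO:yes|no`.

SC:yes TSO:yes PSO:yes

outcome vector order: (A.R0,B.R0)
[SC] allowed = {(0,1) (1,0) (1,1)}
[TSO] allowed = {(0,0) (0,1) (1,0) (1,1)}
[PSO] allowed = {(0,0) (0,1) (1,0) (1,1)}
target (0,1) ∈ {SC,TSO,PSO}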